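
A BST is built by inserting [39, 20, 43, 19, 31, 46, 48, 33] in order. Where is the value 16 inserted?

Starting tree (level order): [39, 20, 43, 19, 31, None, 46, None, None, None, 33, None, 48]
Insertion path: 39 -> 20 -> 19
Result: insert 16 as left child of 19
Final tree (level order): [39, 20, 43, 19, 31, None, 46, 16, None, None, 33, None, 48]


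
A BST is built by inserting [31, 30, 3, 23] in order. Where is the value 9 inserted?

Starting tree (level order): [31, 30, None, 3, None, None, 23]
Insertion path: 31 -> 30 -> 3 -> 23
Result: insert 9 as left child of 23
Final tree (level order): [31, 30, None, 3, None, None, 23, 9]


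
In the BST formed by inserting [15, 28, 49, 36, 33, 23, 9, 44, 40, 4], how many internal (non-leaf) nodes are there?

Tree built from: [15, 28, 49, 36, 33, 23, 9, 44, 40, 4]
Tree (level-order array): [15, 9, 28, 4, None, 23, 49, None, None, None, None, 36, None, 33, 44, None, None, 40]
Rule: An internal node has at least one child.
Per-node child counts:
  node 15: 2 child(ren)
  node 9: 1 child(ren)
  node 4: 0 child(ren)
  node 28: 2 child(ren)
  node 23: 0 child(ren)
  node 49: 1 child(ren)
  node 36: 2 child(ren)
  node 33: 0 child(ren)
  node 44: 1 child(ren)
  node 40: 0 child(ren)
Matching nodes: [15, 9, 28, 49, 36, 44]
Count of internal (non-leaf) nodes: 6


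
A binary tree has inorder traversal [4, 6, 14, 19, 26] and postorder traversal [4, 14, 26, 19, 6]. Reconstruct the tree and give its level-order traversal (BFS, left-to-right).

Inorder:   [4, 6, 14, 19, 26]
Postorder: [4, 14, 26, 19, 6]
Algorithm: postorder visits root last, so walk postorder right-to-left;
each value is the root of the current inorder slice — split it at that
value, recurse on the right subtree first, then the left.
Recursive splits:
  root=6; inorder splits into left=[4], right=[14, 19, 26]
  root=19; inorder splits into left=[14], right=[26]
  root=26; inorder splits into left=[], right=[]
  root=14; inorder splits into left=[], right=[]
  root=4; inorder splits into left=[], right=[]
Reconstructed level-order: [6, 4, 19, 14, 26]


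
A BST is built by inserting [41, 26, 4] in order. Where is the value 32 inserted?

Starting tree (level order): [41, 26, None, 4]
Insertion path: 41 -> 26
Result: insert 32 as right child of 26
Final tree (level order): [41, 26, None, 4, 32]


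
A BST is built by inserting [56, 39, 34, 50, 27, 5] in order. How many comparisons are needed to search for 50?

Search path for 50: 56 -> 39 -> 50
Found: True
Comparisons: 3


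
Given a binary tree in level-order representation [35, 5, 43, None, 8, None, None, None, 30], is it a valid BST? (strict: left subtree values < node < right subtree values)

Level-order array: [35, 5, 43, None, 8, None, None, None, 30]
Validate using subtree bounds (lo, hi): at each node, require lo < value < hi,
then recurse left with hi=value and right with lo=value.
Preorder trace (stopping at first violation):
  at node 35 with bounds (-inf, +inf): OK
  at node 5 with bounds (-inf, 35): OK
  at node 8 with bounds (5, 35): OK
  at node 30 with bounds (8, 35): OK
  at node 43 with bounds (35, +inf): OK
No violation found at any node.
Result: Valid BST


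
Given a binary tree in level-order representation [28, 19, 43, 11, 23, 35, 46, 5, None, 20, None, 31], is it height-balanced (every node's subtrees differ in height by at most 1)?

Tree (level-order array): [28, 19, 43, 11, 23, 35, 46, 5, None, 20, None, 31]
Definition: a tree is height-balanced if, at every node, |h(left) - h(right)| <= 1 (empty subtree has height -1).
Bottom-up per-node check:
  node 5: h_left=-1, h_right=-1, diff=0 [OK], height=0
  node 11: h_left=0, h_right=-1, diff=1 [OK], height=1
  node 20: h_left=-1, h_right=-1, diff=0 [OK], height=0
  node 23: h_left=0, h_right=-1, diff=1 [OK], height=1
  node 19: h_left=1, h_right=1, diff=0 [OK], height=2
  node 31: h_left=-1, h_right=-1, diff=0 [OK], height=0
  node 35: h_left=0, h_right=-1, diff=1 [OK], height=1
  node 46: h_left=-1, h_right=-1, diff=0 [OK], height=0
  node 43: h_left=1, h_right=0, diff=1 [OK], height=2
  node 28: h_left=2, h_right=2, diff=0 [OK], height=3
All nodes satisfy the balance condition.
Result: Balanced


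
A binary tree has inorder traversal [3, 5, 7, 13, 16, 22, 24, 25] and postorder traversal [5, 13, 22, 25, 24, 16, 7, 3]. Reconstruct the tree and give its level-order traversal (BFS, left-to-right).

Inorder:   [3, 5, 7, 13, 16, 22, 24, 25]
Postorder: [5, 13, 22, 25, 24, 16, 7, 3]
Algorithm: postorder visits root last, so walk postorder right-to-left;
each value is the root of the current inorder slice — split it at that
value, recurse on the right subtree first, then the left.
Recursive splits:
  root=3; inorder splits into left=[], right=[5, 7, 13, 16, 22, 24, 25]
  root=7; inorder splits into left=[5], right=[13, 16, 22, 24, 25]
  root=16; inorder splits into left=[13], right=[22, 24, 25]
  root=24; inorder splits into left=[22], right=[25]
  root=25; inorder splits into left=[], right=[]
  root=22; inorder splits into left=[], right=[]
  root=13; inorder splits into left=[], right=[]
  root=5; inorder splits into left=[], right=[]
Reconstructed level-order: [3, 7, 5, 16, 13, 24, 22, 25]


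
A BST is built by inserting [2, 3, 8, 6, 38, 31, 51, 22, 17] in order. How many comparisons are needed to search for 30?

Search path for 30: 2 -> 3 -> 8 -> 38 -> 31 -> 22
Found: False
Comparisons: 6


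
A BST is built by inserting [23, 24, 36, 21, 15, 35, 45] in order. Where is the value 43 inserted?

Starting tree (level order): [23, 21, 24, 15, None, None, 36, None, None, 35, 45]
Insertion path: 23 -> 24 -> 36 -> 45
Result: insert 43 as left child of 45
Final tree (level order): [23, 21, 24, 15, None, None, 36, None, None, 35, 45, None, None, 43]


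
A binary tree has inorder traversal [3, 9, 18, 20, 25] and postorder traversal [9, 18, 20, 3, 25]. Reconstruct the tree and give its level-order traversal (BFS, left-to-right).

Inorder:   [3, 9, 18, 20, 25]
Postorder: [9, 18, 20, 3, 25]
Algorithm: postorder visits root last, so walk postorder right-to-left;
each value is the root of the current inorder slice — split it at that
value, recurse on the right subtree first, then the left.
Recursive splits:
  root=25; inorder splits into left=[3, 9, 18, 20], right=[]
  root=3; inorder splits into left=[], right=[9, 18, 20]
  root=20; inorder splits into left=[9, 18], right=[]
  root=18; inorder splits into left=[9], right=[]
  root=9; inorder splits into left=[], right=[]
Reconstructed level-order: [25, 3, 20, 18, 9]


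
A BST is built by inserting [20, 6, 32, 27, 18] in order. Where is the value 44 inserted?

Starting tree (level order): [20, 6, 32, None, 18, 27]
Insertion path: 20 -> 32
Result: insert 44 as right child of 32
Final tree (level order): [20, 6, 32, None, 18, 27, 44]


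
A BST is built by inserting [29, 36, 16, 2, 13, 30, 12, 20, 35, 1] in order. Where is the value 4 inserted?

Starting tree (level order): [29, 16, 36, 2, 20, 30, None, 1, 13, None, None, None, 35, None, None, 12]
Insertion path: 29 -> 16 -> 2 -> 13 -> 12
Result: insert 4 as left child of 12
Final tree (level order): [29, 16, 36, 2, 20, 30, None, 1, 13, None, None, None, 35, None, None, 12, None, None, None, 4]


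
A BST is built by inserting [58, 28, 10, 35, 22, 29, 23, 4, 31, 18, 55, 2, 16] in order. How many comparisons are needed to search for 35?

Search path for 35: 58 -> 28 -> 35
Found: True
Comparisons: 3


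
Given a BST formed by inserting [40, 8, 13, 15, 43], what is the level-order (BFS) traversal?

Tree insertion order: [40, 8, 13, 15, 43]
Tree (level-order array): [40, 8, 43, None, 13, None, None, None, 15]
BFS from the root, enqueuing left then right child of each popped node:
  queue [40] -> pop 40, enqueue [8, 43], visited so far: [40]
  queue [8, 43] -> pop 8, enqueue [13], visited so far: [40, 8]
  queue [43, 13] -> pop 43, enqueue [none], visited so far: [40, 8, 43]
  queue [13] -> pop 13, enqueue [15], visited so far: [40, 8, 43, 13]
  queue [15] -> pop 15, enqueue [none], visited so far: [40, 8, 43, 13, 15]
Result: [40, 8, 43, 13, 15]


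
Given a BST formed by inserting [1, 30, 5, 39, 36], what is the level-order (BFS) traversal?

Tree insertion order: [1, 30, 5, 39, 36]
Tree (level-order array): [1, None, 30, 5, 39, None, None, 36]
BFS from the root, enqueuing left then right child of each popped node:
  queue [1] -> pop 1, enqueue [30], visited so far: [1]
  queue [30] -> pop 30, enqueue [5, 39], visited so far: [1, 30]
  queue [5, 39] -> pop 5, enqueue [none], visited so far: [1, 30, 5]
  queue [39] -> pop 39, enqueue [36], visited so far: [1, 30, 5, 39]
  queue [36] -> pop 36, enqueue [none], visited so far: [1, 30, 5, 39, 36]
Result: [1, 30, 5, 39, 36]


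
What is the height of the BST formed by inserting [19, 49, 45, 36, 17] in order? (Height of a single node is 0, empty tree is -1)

Insertion order: [19, 49, 45, 36, 17]
Tree (level-order array): [19, 17, 49, None, None, 45, None, 36]
Compute height bottom-up (empty subtree = -1):
  height(17) = 1 + max(-1, -1) = 0
  height(36) = 1 + max(-1, -1) = 0
  height(45) = 1 + max(0, -1) = 1
  height(49) = 1 + max(1, -1) = 2
  height(19) = 1 + max(0, 2) = 3
Height = 3


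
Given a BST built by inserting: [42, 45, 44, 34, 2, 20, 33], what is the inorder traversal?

Tree insertion order: [42, 45, 44, 34, 2, 20, 33]
Tree (level-order array): [42, 34, 45, 2, None, 44, None, None, 20, None, None, None, 33]
Inorder traversal: [2, 20, 33, 34, 42, 44, 45]


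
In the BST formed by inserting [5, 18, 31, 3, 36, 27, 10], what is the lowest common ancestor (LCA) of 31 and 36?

Tree insertion order: [5, 18, 31, 3, 36, 27, 10]
Tree (level-order array): [5, 3, 18, None, None, 10, 31, None, None, 27, 36]
In a BST, the LCA of p=31, q=36 is the first node v on the
root-to-leaf path with p <= v <= q (go left if both < v, right if both > v).
Walk from root:
  at 5: both 31 and 36 > 5, go right
  at 18: both 31 and 36 > 18, go right
  at 31: 31 <= 31 <= 36, this is the LCA
LCA = 31


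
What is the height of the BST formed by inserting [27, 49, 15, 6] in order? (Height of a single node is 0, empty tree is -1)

Insertion order: [27, 49, 15, 6]
Tree (level-order array): [27, 15, 49, 6]
Compute height bottom-up (empty subtree = -1):
  height(6) = 1 + max(-1, -1) = 0
  height(15) = 1 + max(0, -1) = 1
  height(49) = 1 + max(-1, -1) = 0
  height(27) = 1 + max(1, 0) = 2
Height = 2


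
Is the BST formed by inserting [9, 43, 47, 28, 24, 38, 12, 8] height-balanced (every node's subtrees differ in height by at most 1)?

Tree (level-order array): [9, 8, 43, None, None, 28, 47, 24, 38, None, None, 12]
Definition: a tree is height-balanced if, at every node, |h(left) - h(right)| <= 1 (empty subtree has height -1).
Bottom-up per-node check:
  node 8: h_left=-1, h_right=-1, diff=0 [OK], height=0
  node 12: h_left=-1, h_right=-1, diff=0 [OK], height=0
  node 24: h_left=0, h_right=-1, diff=1 [OK], height=1
  node 38: h_left=-1, h_right=-1, diff=0 [OK], height=0
  node 28: h_left=1, h_right=0, diff=1 [OK], height=2
  node 47: h_left=-1, h_right=-1, diff=0 [OK], height=0
  node 43: h_left=2, h_right=0, diff=2 [FAIL (|2-0|=2 > 1)], height=3
  node 9: h_left=0, h_right=3, diff=3 [FAIL (|0-3|=3 > 1)], height=4
Node 43 violates the condition: |2 - 0| = 2 > 1.
Result: Not balanced


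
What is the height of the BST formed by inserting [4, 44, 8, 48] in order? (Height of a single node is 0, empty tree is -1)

Insertion order: [4, 44, 8, 48]
Tree (level-order array): [4, None, 44, 8, 48]
Compute height bottom-up (empty subtree = -1):
  height(8) = 1 + max(-1, -1) = 0
  height(48) = 1 + max(-1, -1) = 0
  height(44) = 1 + max(0, 0) = 1
  height(4) = 1 + max(-1, 1) = 2
Height = 2


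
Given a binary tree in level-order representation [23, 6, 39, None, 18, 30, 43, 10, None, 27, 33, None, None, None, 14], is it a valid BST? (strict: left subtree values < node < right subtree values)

Level-order array: [23, 6, 39, None, 18, 30, 43, 10, None, 27, 33, None, None, None, 14]
Validate using subtree bounds (lo, hi): at each node, require lo < value < hi,
then recurse left with hi=value and right with lo=value.
Preorder trace (stopping at first violation):
  at node 23 with bounds (-inf, +inf): OK
  at node 6 with bounds (-inf, 23): OK
  at node 18 with bounds (6, 23): OK
  at node 10 with bounds (6, 18): OK
  at node 14 with bounds (10, 18): OK
  at node 39 with bounds (23, +inf): OK
  at node 30 with bounds (23, 39): OK
  at node 27 with bounds (23, 30): OK
  at node 33 with bounds (30, 39): OK
  at node 43 with bounds (39, +inf): OK
No violation found at any node.
Result: Valid BST


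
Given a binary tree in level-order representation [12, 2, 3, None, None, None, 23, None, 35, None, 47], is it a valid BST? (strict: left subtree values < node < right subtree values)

Level-order array: [12, 2, 3, None, None, None, 23, None, 35, None, 47]
Validate using subtree bounds (lo, hi): at each node, require lo < value < hi,
then recurse left with hi=value and right with lo=value.
Preorder trace (stopping at first violation):
  at node 12 with bounds (-inf, +inf): OK
  at node 2 with bounds (-inf, 12): OK
  at node 3 with bounds (12, +inf): VIOLATION
Node 3 violates its bound: not (12 < 3 < +inf).
Result: Not a valid BST


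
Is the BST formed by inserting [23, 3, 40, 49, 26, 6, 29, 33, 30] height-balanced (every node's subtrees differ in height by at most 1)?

Tree (level-order array): [23, 3, 40, None, 6, 26, 49, None, None, None, 29, None, None, None, 33, 30]
Definition: a tree is height-balanced if, at every node, |h(left) - h(right)| <= 1 (empty subtree has height -1).
Bottom-up per-node check:
  node 6: h_left=-1, h_right=-1, diff=0 [OK], height=0
  node 3: h_left=-1, h_right=0, diff=1 [OK], height=1
  node 30: h_left=-1, h_right=-1, diff=0 [OK], height=0
  node 33: h_left=0, h_right=-1, diff=1 [OK], height=1
  node 29: h_left=-1, h_right=1, diff=2 [FAIL (|-1-1|=2 > 1)], height=2
  node 26: h_left=-1, h_right=2, diff=3 [FAIL (|-1-2|=3 > 1)], height=3
  node 49: h_left=-1, h_right=-1, diff=0 [OK], height=0
  node 40: h_left=3, h_right=0, diff=3 [FAIL (|3-0|=3 > 1)], height=4
  node 23: h_left=1, h_right=4, diff=3 [FAIL (|1-4|=3 > 1)], height=5
Node 29 violates the condition: |-1 - 1| = 2 > 1.
Result: Not balanced


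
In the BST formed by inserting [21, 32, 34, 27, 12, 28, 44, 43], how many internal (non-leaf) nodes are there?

Tree built from: [21, 32, 34, 27, 12, 28, 44, 43]
Tree (level-order array): [21, 12, 32, None, None, 27, 34, None, 28, None, 44, None, None, 43]
Rule: An internal node has at least one child.
Per-node child counts:
  node 21: 2 child(ren)
  node 12: 0 child(ren)
  node 32: 2 child(ren)
  node 27: 1 child(ren)
  node 28: 0 child(ren)
  node 34: 1 child(ren)
  node 44: 1 child(ren)
  node 43: 0 child(ren)
Matching nodes: [21, 32, 27, 34, 44]
Count of internal (non-leaf) nodes: 5


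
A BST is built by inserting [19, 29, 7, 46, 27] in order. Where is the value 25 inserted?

Starting tree (level order): [19, 7, 29, None, None, 27, 46]
Insertion path: 19 -> 29 -> 27
Result: insert 25 as left child of 27
Final tree (level order): [19, 7, 29, None, None, 27, 46, 25]


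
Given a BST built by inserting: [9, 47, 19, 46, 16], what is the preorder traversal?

Tree insertion order: [9, 47, 19, 46, 16]
Tree (level-order array): [9, None, 47, 19, None, 16, 46]
Preorder traversal: [9, 47, 19, 16, 46]


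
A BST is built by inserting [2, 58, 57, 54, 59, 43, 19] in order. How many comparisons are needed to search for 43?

Search path for 43: 2 -> 58 -> 57 -> 54 -> 43
Found: True
Comparisons: 5


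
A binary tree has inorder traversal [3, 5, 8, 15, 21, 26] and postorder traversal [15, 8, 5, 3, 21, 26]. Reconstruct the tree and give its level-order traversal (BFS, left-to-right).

Inorder:   [3, 5, 8, 15, 21, 26]
Postorder: [15, 8, 5, 3, 21, 26]
Algorithm: postorder visits root last, so walk postorder right-to-left;
each value is the root of the current inorder slice — split it at that
value, recurse on the right subtree first, then the left.
Recursive splits:
  root=26; inorder splits into left=[3, 5, 8, 15, 21], right=[]
  root=21; inorder splits into left=[3, 5, 8, 15], right=[]
  root=3; inorder splits into left=[], right=[5, 8, 15]
  root=5; inorder splits into left=[], right=[8, 15]
  root=8; inorder splits into left=[], right=[15]
  root=15; inorder splits into left=[], right=[]
Reconstructed level-order: [26, 21, 3, 5, 8, 15]


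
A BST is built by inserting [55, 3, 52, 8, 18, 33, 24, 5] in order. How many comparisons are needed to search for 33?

Search path for 33: 55 -> 3 -> 52 -> 8 -> 18 -> 33
Found: True
Comparisons: 6


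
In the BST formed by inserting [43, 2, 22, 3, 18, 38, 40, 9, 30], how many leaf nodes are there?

Tree built from: [43, 2, 22, 3, 18, 38, 40, 9, 30]
Tree (level-order array): [43, 2, None, None, 22, 3, 38, None, 18, 30, 40, 9]
Rule: A leaf has 0 children.
Per-node child counts:
  node 43: 1 child(ren)
  node 2: 1 child(ren)
  node 22: 2 child(ren)
  node 3: 1 child(ren)
  node 18: 1 child(ren)
  node 9: 0 child(ren)
  node 38: 2 child(ren)
  node 30: 0 child(ren)
  node 40: 0 child(ren)
Matching nodes: [9, 30, 40]
Count of leaf nodes: 3


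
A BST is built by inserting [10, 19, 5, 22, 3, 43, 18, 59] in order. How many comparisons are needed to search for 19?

Search path for 19: 10 -> 19
Found: True
Comparisons: 2


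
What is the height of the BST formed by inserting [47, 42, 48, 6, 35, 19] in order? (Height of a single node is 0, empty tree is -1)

Insertion order: [47, 42, 48, 6, 35, 19]
Tree (level-order array): [47, 42, 48, 6, None, None, None, None, 35, 19]
Compute height bottom-up (empty subtree = -1):
  height(19) = 1 + max(-1, -1) = 0
  height(35) = 1 + max(0, -1) = 1
  height(6) = 1 + max(-1, 1) = 2
  height(42) = 1 + max(2, -1) = 3
  height(48) = 1 + max(-1, -1) = 0
  height(47) = 1 + max(3, 0) = 4
Height = 4


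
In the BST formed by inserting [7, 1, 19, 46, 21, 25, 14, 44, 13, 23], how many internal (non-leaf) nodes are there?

Tree built from: [7, 1, 19, 46, 21, 25, 14, 44, 13, 23]
Tree (level-order array): [7, 1, 19, None, None, 14, 46, 13, None, 21, None, None, None, None, 25, 23, 44]
Rule: An internal node has at least one child.
Per-node child counts:
  node 7: 2 child(ren)
  node 1: 0 child(ren)
  node 19: 2 child(ren)
  node 14: 1 child(ren)
  node 13: 0 child(ren)
  node 46: 1 child(ren)
  node 21: 1 child(ren)
  node 25: 2 child(ren)
  node 23: 0 child(ren)
  node 44: 0 child(ren)
Matching nodes: [7, 19, 14, 46, 21, 25]
Count of internal (non-leaf) nodes: 6


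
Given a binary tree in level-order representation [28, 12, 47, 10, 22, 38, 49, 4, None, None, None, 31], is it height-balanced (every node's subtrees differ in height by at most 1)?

Tree (level-order array): [28, 12, 47, 10, 22, 38, 49, 4, None, None, None, 31]
Definition: a tree is height-balanced if, at every node, |h(left) - h(right)| <= 1 (empty subtree has height -1).
Bottom-up per-node check:
  node 4: h_left=-1, h_right=-1, diff=0 [OK], height=0
  node 10: h_left=0, h_right=-1, diff=1 [OK], height=1
  node 22: h_left=-1, h_right=-1, diff=0 [OK], height=0
  node 12: h_left=1, h_right=0, diff=1 [OK], height=2
  node 31: h_left=-1, h_right=-1, diff=0 [OK], height=0
  node 38: h_left=0, h_right=-1, diff=1 [OK], height=1
  node 49: h_left=-1, h_right=-1, diff=0 [OK], height=0
  node 47: h_left=1, h_right=0, diff=1 [OK], height=2
  node 28: h_left=2, h_right=2, diff=0 [OK], height=3
All nodes satisfy the balance condition.
Result: Balanced


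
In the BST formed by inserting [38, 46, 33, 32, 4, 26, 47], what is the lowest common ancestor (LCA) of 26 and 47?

Tree insertion order: [38, 46, 33, 32, 4, 26, 47]
Tree (level-order array): [38, 33, 46, 32, None, None, 47, 4, None, None, None, None, 26]
In a BST, the LCA of p=26, q=47 is the first node v on the
root-to-leaf path with p <= v <= q (go left if both < v, right if both > v).
Walk from root:
  at 38: 26 <= 38 <= 47, this is the LCA
LCA = 38


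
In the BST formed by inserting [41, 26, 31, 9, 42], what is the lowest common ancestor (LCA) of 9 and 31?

Tree insertion order: [41, 26, 31, 9, 42]
Tree (level-order array): [41, 26, 42, 9, 31]
In a BST, the LCA of p=9, q=31 is the first node v on the
root-to-leaf path with p <= v <= q (go left if both < v, right if both > v).
Walk from root:
  at 41: both 9 and 31 < 41, go left
  at 26: 9 <= 26 <= 31, this is the LCA
LCA = 26


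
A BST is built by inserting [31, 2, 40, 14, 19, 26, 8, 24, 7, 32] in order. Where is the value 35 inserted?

Starting tree (level order): [31, 2, 40, None, 14, 32, None, 8, 19, None, None, 7, None, None, 26, None, None, 24]
Insertion path: 31 -> 40 -> 32
Result: insert 35 as right child of 32
Final tree (level order): [31, 2, 40, None, 14, 32, None, 8, 19, None, 35, 7, None, None, 26, None, None, None, None, 24]


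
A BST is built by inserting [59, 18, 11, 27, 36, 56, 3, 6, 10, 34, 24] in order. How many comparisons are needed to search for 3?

Search path for 3: 59 -> 18 -> 11 -> 3
Found: True
Comparisons: 4


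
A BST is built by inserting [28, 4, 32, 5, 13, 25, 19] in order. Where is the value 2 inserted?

Starting tree (level order): [28, 4, 32, None, 5, None, None, None, 13, None, 25, 19]
Insertion path: 28 -> 4
Result: insert 2 as left child of 4
Final tree (level order): [28, 4, 32, 2, 5, None, None, None, None, None, 13, None, 25, 19]


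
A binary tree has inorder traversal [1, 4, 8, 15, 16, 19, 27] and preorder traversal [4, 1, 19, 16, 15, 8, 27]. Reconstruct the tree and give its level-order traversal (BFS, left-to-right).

Inorder:  [1, 4, 8, 15, 16, 19, 27]
Preorder: [4, 1, 19, 16, 15, 8, 27]
Algorithm: preorder visits root first, so consume preorder in order;
for each root, split the current inorder slice at that value into
left-subtree inorder and right-subtree inorder, then recurse.
Recursive splits:
  root=4; inorder splits into left=[1], right=[8, 15, 16, 19, 27]
  root=1; inorder splits into left=[], right=[]
  root=19; inorder splits into left=[8, 15, 16], right=[27]
  root=16; inorder splits into left=[8, 15], right=[]
  root=15; inorder splits into left=[8], right=[]
  root=8; inorder splits into left=[], right=[]
  root=27; inorder splits into left=[], right=[]
Reconstructed level-order: [4, 1, 19, 16, 27, 15, 8]


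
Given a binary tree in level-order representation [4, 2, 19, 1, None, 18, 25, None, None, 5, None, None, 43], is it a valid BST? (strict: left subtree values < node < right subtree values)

Level-order array: [4, 2, 19, 1, None, 18, 25, None, None, 5, None, None, 43]
Validate using subtree bounds (lo, hi): at each node, require lo < value < hi,
then recurse left with hi=value and right with lo=value.
Preorder trace (stopping at first violation):
  at node 4 with bounds (-inf, +inf): OK
  at node 2 with bounds (-inf, 4): OK
  at node 1 with bounds (-inf, 2): OK
  at node 19 with bounds (4, +inf): OK
  at node 18 with bounds (4, 19): OK
  at node 5 with bounds (4, 18): OK
  at node 25 with bounds (19, +inf): OK
  at node 43 with bounds (25, +inf): OK
No violation found at any node.
Result: Valid BST


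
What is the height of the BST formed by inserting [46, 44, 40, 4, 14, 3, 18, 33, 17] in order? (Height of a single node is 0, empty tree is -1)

Insertion order: [46, 44, 40, 4, 14, 3, 18, 33, 17]
Tree (level-order array): [46, 44, None, 40, None, 4, None, 3, 14, None, None, None, 18, 17, 33]
Compute height bottom-up (empty subtree = -1):
  height(3) = 1 + max(-1, -1) = 0
  height(17) = 1 + max(-1, -1) = 0
  height(33) = 1 + max(-1, -1) = 0
  height(18) = 1 + max(0, 0) = 1
  height(14) = 1 + max(-1, 1) = 2
  height(4) = 1 + max(0, 2) = 3
  height(40) = 1 + max(3, -1) = 4
  height(44) = 1 + max(4, -1) = 5
  height(46) = 1 + max(5, -1) = 6
Height = 6


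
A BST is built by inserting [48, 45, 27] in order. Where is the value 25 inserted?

Starting tree (level order): [48, 45, None, 27]
Insertion path: 48 -> 45 -> 27
Result: insert 25 as left child of 27
Final tree (level order): [48, 45, None, 27, None, 25]


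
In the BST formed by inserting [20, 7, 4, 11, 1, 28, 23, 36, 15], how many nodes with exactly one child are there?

Tree built from: [20, 7, 4, 11, 1, 28, 23, 36, 15]
Tree (level-order array): [20, 7, 28, 4, 11, 23, 36, 1, None, None, 15]
Rule: These are nodes with exactly 1 non-null child.
Per-node child counts:
  node 20: 2 child(ren)
  node 7: 2 child(ren)
  node 4: 1 child(ren)
  node 1: 0 child(ren)
  node 11: 1 child(ren)
  node 15: 0 child(ren)
  node 28: 2 child(ren)
  node 23: 0 child(ren)
  node 36: 0 child(ren)
Matching nodes: [4, 11]
Count of nodes with exactly one child: 2


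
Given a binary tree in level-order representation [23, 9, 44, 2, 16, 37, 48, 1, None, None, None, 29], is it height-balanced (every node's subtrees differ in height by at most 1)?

Tree (level-order array): [23, 9, 44, 2, 16, 37, 48, 1, None, None, None, 29]
Definition: a tree is height-balanced if, at every node, |h(left) - h(right)| <= 1 (empty subtree has height -1).
Bottom-up per-node check:
  node 1: h_left=-1, h_right=-1, diff=0 [OK], height=0
  node 2: h_left=0, h_right=-1, diff=1 [OK], height=1
  node 16: h_left=-1, h_right=-1, diff=0 [OK], height=0
  node 9: h_left=1, h_right=0, diff=1 [OK], height=2
  node 29: h_left=-1, h_right=-1, diff=0 [OK], height=0
  node 37: h_left=0, h_right=-1, diff=1 [OK], height=1
  node 48: h_left=-1, h_right=-1, diff=0 [OK], height=0
  node 44: h_left=1, h_right=0, diff=1 [OK], height=2
  node 23: h_left=2, h_right=2, diff=0 [OK], height=3
All nodes satisfy the balance condition.
Result: Balanced


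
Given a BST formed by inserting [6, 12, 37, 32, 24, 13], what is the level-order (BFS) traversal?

Tree insertion order: [6, 12, 37, 32, 24, 13]
Tree (level-order array): [6, None, 12, None, 37, 32, None, 24, None, 13]
BFS from the root, enqueuing left then right child of each popped node:
  queue [6] -> pop 6, enqueue [12], visited so far: [6]
  queue [12] -> pop 12, enqueue [37], visited so far: [6, 12]
  queue [37] -> pop 37, enqueue [32], visited so far: [6, 12, 37]
  queue [32] -> pop 32, enqueue [24], visited so far: [6, 12, 37, 32]
  queue [24] -> pop 24, enqueue [13], visited so far: [6, 12, 37, 32, 24]
  queue [13] -> pop 13, enqueue [none], visited so far: [6, 12, 37, 32, 24, 13]
Result: [6, 12, 37, 32, 24, 13]


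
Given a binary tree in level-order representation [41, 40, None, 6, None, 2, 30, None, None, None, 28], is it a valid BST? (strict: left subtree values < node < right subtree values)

Level-order array: [41, 40, None, 6, None, 2, 30, None, None, None, 28]
Validate using subtree bounds (lo, hi): at each node, require lo < value < hi,
then recurse left with hi=value and right with lo=value.
Preorder trace (stopping at first violation):
  at node 41 with bounds (-inf, +inf): OK
  at node 40 with bounds (-inf, 41): OK
  at node 6 with bounds (-inf, 40): OK
  at node 2 with bounds (-inf, 6): OK
  at node 30 with bounds (6, 40): OK
  at node 28 with bounds (30, 40): VIOLATION
Node 28 violates its bound: not (30 < 28 < 40).
Result: Not a valid BST


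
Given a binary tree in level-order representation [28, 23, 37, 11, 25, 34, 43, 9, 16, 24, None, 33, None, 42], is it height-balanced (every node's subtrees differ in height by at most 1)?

Tree (level-order array): [28, 23, 37, 11, 25, 34, 43, 9, 16, 24, None, 33, None, 42]
Definition: a tree is height-balanced if, at every node, |h(left) - h(right)| <= 1 (empty subtree has height -1).
Bottom-up per-node check:
  node 9: h_left=-1, h_right=-1, diff=0 [OK], height=0
  node 16: h_left=-1, h_right=-1, diff=0 [OK], height=0
  node 11: h_left=0, h_right=0, diff=0 [OK], height=1
  node 24: h_left=-1, h_right=-1, diff=0 [OK], height=0
  node 25: h_left=0, h_right=-1, diff=1 [OK], height=1
  node 23: h_left=1, h_right=1, diff=0 [OK], height=2
  node 33: h_left=-1, h_right=-1, diff=0 [OK], height=0
  node 34: h_left=0, h_right=-1, diff=1 [OK], height=1
  node 42: h_left=-1, h_right=-1, diff=0 [OK], height=0
  node 43: h_left=0, h_right=-1, diff=1 [OK], height=1
  node 37: h_left=1, h_right=1, diff=0 [OK], height=2
  node 28: h_left=2, h_right=2, diff=0 [OK], height=3
All nodes satisfy the balance condition.
Result: Balanced


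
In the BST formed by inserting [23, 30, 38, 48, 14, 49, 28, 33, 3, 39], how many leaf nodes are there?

Tree built from: [23, 30, 38, 48, 14, 49, 28, 33, 3, 39]
Tree (level-order array): [23, 14, 30, 3, None, 28, 38, None, None, None, None, 33, 48, None, None, 39, 49]
Rule: A leaf has 0 children.
Per-node child counts:
  node 23: 2 child(ren)
  node 14: 1 child(ren)
  node 3: 0 child(ren)
  node 30: 2 child(ren)
  node 28: 0 child(ren)
  node 38: 2 child(ren)
  node 33: 0 child(ren)
  node 48: 2 child(ren)
  node 39: 0 child(ren)
  node 49: 0 child(ren)
Matching nodes: [3, 28, 33, 39, 49]
Count of leaf nodes: 5


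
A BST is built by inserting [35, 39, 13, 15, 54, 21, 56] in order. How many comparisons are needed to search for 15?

Search path for 15: 35 -> 13 -> 15
Found: True
Comparisons: 3


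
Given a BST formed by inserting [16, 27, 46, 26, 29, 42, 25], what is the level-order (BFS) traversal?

Tree insertion order: [16, 27, 46, 26, 29, 42, 25]
Tree (level-order array): [16, None, 27, 26, 46, 25, None, 29, None, None, None, None, 42]
BFS from the root, enqueuing left then right child of each popped node:
  queue [16] -> pop 16, enqueue [27], visited so far: [16]
  queue [27] -> pop 27, enqueue [26, 46], visited so far: [16, 27]
  queue [26, 46] -> pop 26, enqueue [25], visited so far: [16, 27, 26]
  queue [46, 25] -> pop 46, enqueue [29], visited so far: [16, 27, 26, 46]
  queue [25, 29] -> pop 25, enqueue [none], visited so far: [16, 27, 26, 46, 25]
  queue [29] -> pop 29, enqueue [42], visited so far: [16, 27, 26, 46, 25, 29]
  queue [42] -> pop 42, enqueue [none], visited so far: [16, 27, 26, 46, 25, 29, 42]
Result: [16, 27, 26, 46, 25, 29, 42]


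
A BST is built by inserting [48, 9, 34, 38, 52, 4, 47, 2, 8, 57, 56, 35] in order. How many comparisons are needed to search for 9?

Search path for 9: 48 -> 9
Found: True
Comparisons: 2


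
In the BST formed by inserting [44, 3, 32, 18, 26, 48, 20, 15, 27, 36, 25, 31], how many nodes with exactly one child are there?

Tree built from: [44, 3, 32, 18, 26, 48, 20, 15, 27, 36, 25, 31]
Tree (level-order array): [44, 3, 48, None, 32, None, None, 18, 36, 15, 26, None, None, None, None, 20, 27, None, 25, None, 31]
Rule: These are nodes with exactly 1 non-null child.
Per-node child counts:
  node 44: 2 child(ren)
  node 3: 1 child(ren)
  node 32: 2 child(ren)
  node 18: 2 child(ren)
  node 15: 0 child(ren)
  node 26: 2 child(ren)
  node 20: 1 child(ren)
  node 25: 0 child(ren)
  node 27: 1 child(ren)
  node 31: 0 child(ren)
  node 36: 0 child(ren)
  node 48: 0 child(ren)
Matching nodes: [3, 20, 27]
Count of nodes with exactly one child: 3


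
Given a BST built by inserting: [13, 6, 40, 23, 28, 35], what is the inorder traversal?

Tree insertion order: [13, 6, 40, 23, 28, 35]
Tree (level-order array): [13, 6, 40, None, None, 23, None, None, 28, None, 35]
Inorder traversal: [6, 13, 23, 28, 35, 40]


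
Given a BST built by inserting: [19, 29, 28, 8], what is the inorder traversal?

Tree insertion order: [19, 29, 28, 8]
Tree (level-order array): [19, 8, 29, None, None, 28]
Inorder traversal: [8, 19, 28, 29]


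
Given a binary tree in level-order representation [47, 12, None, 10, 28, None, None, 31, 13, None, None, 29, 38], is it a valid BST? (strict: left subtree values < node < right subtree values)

Level-order array: [47, 12, None, 10, 28, None, None, 31, 13, None, None, 29, 38]
Validate using subtree bounds (lo, hi): at each node, require lo < value < hi,
then recurse left with hi=value and right with lo=value.
Preorder trace (stopping at first violation):
  at node 47 with bounds (-inf, +inf): OK
  at node 12 with bounds (-inf, 47): OK
  at node 10 with bounds (-inf, 12): OK
  at node 28 with bounds (12, 47): OK
  at node 31 with bounds (12, 28): VIOLATION
Node 31 violates its bound: not (12 < 31 < 28).
Result: Not a valid BST


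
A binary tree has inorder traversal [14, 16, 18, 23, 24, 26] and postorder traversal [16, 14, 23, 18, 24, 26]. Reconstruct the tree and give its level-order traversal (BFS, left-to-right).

Inorder:   [14, 16, 18, 23, 24, 26]
Postorder: [16, 14, 23, 18, 24, 26]
Algorithm: postorder visits root last, so walk postorder right-to-left;
each value is the root of the current inorder slice — split it at that
value, recurse on the right subtree first, then the left.
Recursive splits:
  root=26; inorder splits into left=[14, 16, 18, 23, 24], right=[]
  root=24; inorder splits into left=[14, 16, 18, 23], right=[]
  root=18; inorder splits into left=[14, 16], right=[23]
  root=23; inorder splits into left=[], right=[]
  root=14; inorder splits into left=[], right=[16]
  root=16; inorder splits into left=[], right=[]
Reconstructed level-order: [26, 24, 18, 14, 23, 16]


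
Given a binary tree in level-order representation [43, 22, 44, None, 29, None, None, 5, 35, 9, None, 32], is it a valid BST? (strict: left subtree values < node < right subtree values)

Level-order array: [43, 22, 44, None, 29, None, None, 5, 35, 9, None, 32]
Validate using subtree bounds (lo, hi): at each node, require lo < value < hi,
then recurse left with hi=value and right with lo=value.
Preorder trace (stopping at first violation):
  at node 43 with bounds (-inf, +inf): OK
  at node 22 with bounds (-inf, 43): OK
  at node 29 with bounds (22, 43): OK
  at node 5 with bounds (22, 29): VIOLATION
Node 5 violates its bound: not (22 < 5 < 29).
Result: Not a valid BST


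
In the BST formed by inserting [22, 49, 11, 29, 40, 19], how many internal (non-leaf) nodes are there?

Tree built from: [22, 49, 11, 29, 40, 19]
Tree (level-order array): [22, 11, 49, None, 19, 29, None, None, None, None, 40]
Rule: An internal node has at least one child.
Per-node child counts:
  node 22: 2 child(ren)
  node 11: 1 child(ren)
  node 19: 0 child(ren)
  node 49: 1 child(ren)
  node 29: 1 child(ren)
  node 40: 0 child(ren)
Matching nodes: [22, 11, 49, 29]
Count of internal (non-leaf) nodes: 4


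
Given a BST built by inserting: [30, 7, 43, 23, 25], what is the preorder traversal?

Tree insertion order: [30, 7, 43, 23, 25]
Tree (level-order array): [30, 7, 43, None, 23, None, None, None, 25]
Preorder traversal: [30, 7, 23, 25, 43]


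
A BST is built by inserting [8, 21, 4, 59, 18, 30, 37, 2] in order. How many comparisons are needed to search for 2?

Search path for 2: 8 -> 4 -> 2
Found: True
Comparisons: 3


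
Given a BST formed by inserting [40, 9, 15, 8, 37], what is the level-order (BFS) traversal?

Tree insertion order: [40, 9, 15, 8, 37]
Tree (level-order array): [40, 9, None, 8, 15, None, None, None, 37]
BFS from the root, enqueuing left then right child of each popped node:
  queue [40] -> pop 40, enqueue [9], visited so far: [40]
  queue [9] -> pop 9, enqueue [8, 15], visited so far: [40, 9]
  queue [8, 15] -> pop 8, enqueue [none], visited so far: [40, 9, 8]
  queue [15] -> pop 15, enqueue [37], visited so far: [40, 9, 8, 15]
  queue [37] -> pop 37, enqueue [none], visited so far: [40, 9, 8, 15, 37]
Result: [40, 9, 8, 15, 37]


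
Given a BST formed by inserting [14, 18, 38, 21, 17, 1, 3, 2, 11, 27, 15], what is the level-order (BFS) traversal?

Tree insertion order: [14, 18, 38, 21, 17, 1, 3, 2, 11, 27, 15]
Tree (level-order array): [14, 1, 18, None, 3, 17, 38, 2, 11, 15, None, 21, None, None, None, None, None, None, None, None, 27]
BFS from the root, enqueuing left then right child of each popped node:
  queue [14] -> pop 14, enqueue [1, 18], visited so far: [14]
  queue [1, 18] -> pop 1, enqueue [3], visited so far: [14, 1]
  queue [18, 3] -> pop 18, enqueue [17, 38], visited so far: [14, 1, 18]
  queue [3, 17, 38] -> pop 3, enqueue [2, 11], visited so far: [14, 1, 18, 3]
  queue [17, 38, 2, 11] -> pop 17, enqueue [15], visited so far: [14, 1, 18, 3, 17]
  queue [38, 2, 11, 15] -> pop 38, enqueue [21], visited so far: [14, 1, 18, 3, 17, 38]
  queue [2, 11, 15, 21] -> pop 2, enqueue [none], visited so far: [14, 1, 18, 3, 17, 38, 2]
  queue [11, 15, 21] -> pop 11, enqueue [none], visited so far: [14, 1, 18, 3, 17, 38, 2, 11]
  queue [15, 21] -> pop 15, enqueue [none], visited so far: [14, 1, 18, 3, 17, 38, 2, 11, 15]
  queue [21] -> pop 21, enqueue [27], visited so far: [14, 1, 18, 3, 17, 38, 2, 11, 15, 21]
  queue [27] -> pop 27, enqueue [none], visited so far: [14, 1, 18, 3, 17, 38, 2, 11, 15, 21, 27]
Result: [14, 1, 18, 3, 17, 38, 2, 11, 15, 21, 27]


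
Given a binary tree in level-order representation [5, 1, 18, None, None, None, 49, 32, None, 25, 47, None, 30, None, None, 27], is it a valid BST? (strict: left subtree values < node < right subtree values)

Level-order array: [5, 1, 18, None, None, None, 49, 32, None, 25, 47, None, 30, None, None, 27]
Validate using subtree bounds (lo, hi): at each node, require lo < value < hi,
then recurse left with hi=value and right with lo=value.
Preorder trace (stopping at first violation):
  at node 5 with bounds (-inf, +inf): OK
  at node 1 with bounds (-inf, 5): OK
  at node 18 with bounds (5, +inf): OK
  at node 49 with bounds (18, +inf): OK
  at node 32 with bounds (18, 49): OK
  at node 25 with bounds (18, 32): OK
  at node 30 with bounds (25, 32): OK
  at node 27 with bounds (25, 30): OK
  at node 47 with bounds (32, 49): OK
No violation found at any node.
Result: Valid BST


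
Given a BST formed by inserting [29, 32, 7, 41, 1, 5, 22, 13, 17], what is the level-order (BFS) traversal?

Tree insertion order: [29, 32, 7, 41, 1, 5, 22, 13, 17]
Tree (level-order array): [29, 7, 32, 1, 22, None, 41, None, 5, 13, None, None, None, None, None, None, 17]
BFS from the root, enqueuing left then right child of each popped node:
  queue [29] -> pop 29, enqueue [7, 32], visited so far: [29]
  queue [7, 32] -> pop 7, enqueue [1, 22], visited so far: [29, 7]
  queue [32, 1, 22] -> pop 32, enqueue [41], visited so far: [29, 7, 32]
  queue [1, 22, 41] -> pop 1, enqueue [5], visited so far: [29, 7, 32, 1]
  queue [22, 41, 5] -> pop 22, enqueue [13], visited so far: [29, 7, 32, 1, 22]
  queue [41, 5, 13] -> pop 41, enqueue [none], visited so far: [29, 7, 32, 1, 22, 41]
  queue [5, 13] -> pop 5, enqueue [none], visited so far: [29, 7, 32, 1, 22, 41, 5]
  queue [13] -> pop 13, enqueue [17], visited so far: [29, 7, 32, 1, 22, 41, 5, 13]
  queue [17] -> pop 17, enqueue [none], visited so far: [29, 7, 32, 1, 22, 41, 5, 13, 17]
Result: [29, 7, 32, 1, 22, 41, 5, 13, 17]


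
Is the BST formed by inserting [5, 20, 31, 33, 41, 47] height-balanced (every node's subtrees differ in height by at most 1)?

Tree (level-order array): [5, None, 20, None, 31, None, 33, None, 41, None, 47]
Definition: a tree is height-balanced if, at every node, |h(left) - h(right)| <= 1 (empty subtree has height -1).
Bottom-up per-node check:
  node 47: h_left=-1, h_right=-1, diff=0 [OK], height=0
  node 41: h_left=-1, h_right=0, diff=1 [OK], height=1
  node 33: h_left=-1, h_right=1, diff=2 [FAIL (|-1-1|=2 > 1)], height=2
  node 31: h_left=-1, h_right=2, diff=3 [FAIL (|-1-2|=3 > 1)], height=3
  node 20: h_left=-1, h_right=3, diff=4 [FAIL (|-1-3|=4 > 1)], height=4
  node 5: h_left=-1, h_right=4, diff=5 [FAIL (|-1-4|=5 > 1)], height=5
Node 33 violates the condition: |-1 - 1| = 2 > 1.
Result: Not balanced


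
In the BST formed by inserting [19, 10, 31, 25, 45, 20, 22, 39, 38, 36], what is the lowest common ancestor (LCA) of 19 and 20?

Tree insertion order: [19, 10, 31, 25, 45, 20, 22, 39, 38, 36]
Tree (level-order array): [19, 10, 31, None, None, 25, 45, 20, None, 39, None, None, 22, 38, None, None, None, 36]
In a BST, the LCA of p=19, q=20 is the first node v on the
root-to-leaf path with p <= v <= q (go left if both < v, right if both > v).
Walk from root:
  at 19: 19 <= 19 <= 20, this is the LCA
LCA = 19


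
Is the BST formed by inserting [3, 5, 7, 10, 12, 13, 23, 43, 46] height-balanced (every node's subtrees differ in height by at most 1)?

Tree (level-order array): [3, None, 5, None, 7, None, 10, None, 12, None, 13, None, 23, None, 43, None, 46]
Definition: a tree is height-balanced if, at every node, |h(left) - h(right)| <= 1 (empty subtree has height -1).
Bottom-up per-node check:
  node 46: h_left=-1, h_right=-1, diff=0 [OK], height=0
  node 43: h_left=-1, h_right=0, diff=1 [OK], height=1
  node 23: h_left=-1, h_right=1, diff=2 [FAIL (|-1-1|=2 > 1)], height=2
  node 13: h_left=-1, h_right=2, diff=3 [FAIL (|-1-2|=3 > 1)], height=3
  node 12: h_left=-1, h_right=3, diff=4 [FAIL (|-1-3|=4 > 1)], height=4
  node 10: h_left=-1, h_right=4, diff=5 [FAIL (|-1-4|=5 > 1)], height=5
  node 7: h_left=-1, h_right=5, diff=6 [FAIL (|-1-5|=6 > 1)], height=6
  node 5: h_left=-1, h_right=6, diff=7 [FAIL (|-1-6|=7 > 1)], height=7
  node 3: h_left=-1, h_right=7, diff=8 [FAIL (|-1-7|=8 > 1)], height=8
Node 23 violates the condition: |-1 - 1| = 2 > 1.
Result: Not balanced
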